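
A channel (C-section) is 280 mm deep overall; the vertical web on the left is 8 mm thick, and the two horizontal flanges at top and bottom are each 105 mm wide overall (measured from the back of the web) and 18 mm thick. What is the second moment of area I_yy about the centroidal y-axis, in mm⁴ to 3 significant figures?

I_yy ≈ 6.51 × 10⁶ mm⁴

Break the section into simple shapes (no overlaps), measuring from the bottom-left corner of the bounding box.
Web: 8 × 280, A = 2 240 mm², x = 4 mm, Ī = 11 947 mm⁴.
Top flange (beyond web): 97 × 18, A = 1 746 mm², x = 56.5 mm, Ī = 1 369 010 mm⁴.
Bottom flange (beyond web): 97 × 18, A = 1 746 mm², x = 56.5 mm, Ī = 1 369 010 mm⁴.
Centroid: x̄ = ΣA·x / ΣA = 35.984 mm.
Transfer each piece to the centroidal y-axis using Ī + A·d² with d = x − 35.984:
  web: d = -31.984 mm → contributes +2 303 356 mm⁴
  top flange (beyond web): d = 20.516 mm → contributes +2 103 940 mm⁴
  bottom flange (beyond web): d = 20.516 mm → contributes +2 103 940 mm⁴
Total I = 6 511 237 mm⁴.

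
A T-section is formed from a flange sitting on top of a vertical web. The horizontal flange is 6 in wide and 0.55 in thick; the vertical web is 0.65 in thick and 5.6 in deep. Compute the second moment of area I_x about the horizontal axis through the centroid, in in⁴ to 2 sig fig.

I_x ≈ 26 in⁴

Treat the section as a set of non-overlapping primitives; coordinates are from the bounding-box lower-left.
Flange: 6 × 0.55, A = 3.3 in², y = 5.875 in, Ī = 0.08319 in⁴.
Web: 0.65 × 5.6, A = 3.64 in², y = 2.8 in, Ī = 9.513 in⁴.
Centroid: ȳ = ΣA·y / ΣA = 4.262 in.
Transfer each piece to the horizontal axis through the centroid using Ī + A·d² with d = y − 4.262:
  flange: d = 1.613 in → contributes +8.667 in⁴
  web: d = -1.462 in → contributes +17.29 in⁴
Total I = 25.96 in⁴.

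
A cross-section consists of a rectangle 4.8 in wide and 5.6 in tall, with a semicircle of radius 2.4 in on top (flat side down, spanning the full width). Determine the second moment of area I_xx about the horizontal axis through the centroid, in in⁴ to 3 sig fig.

Split into non-overlapping primitives; take the origin at the lower-left of the bounding box.
Rectangular body: 4.8 × 5.6, A = 26.88 in², y = 2.8 in, Ī = 70.246 in⁴.
Semicircular cap: semicircle r = 2.4, A = 9.0478 in², y = 6.6186 in, Ī = 3.6415 in⁴.
Centroid: ȳ = ΣA·y / ΣA = 3.7616 in.
Transfer each piece to the horizontal axis through the centroid using Ī + A·d² with d = y − 3.7616:
  rectangular body: d = -0.96165 in → contributes +95.104 in⁴
  semicircular cap: d = 2.8569 in → contributes +77.491 in⁴
Total I = 172.59 in⁴.

I_xx ≈ 173 in⁴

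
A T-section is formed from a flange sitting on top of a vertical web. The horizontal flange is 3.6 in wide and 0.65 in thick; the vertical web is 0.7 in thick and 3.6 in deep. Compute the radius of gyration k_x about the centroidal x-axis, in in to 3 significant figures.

k_x ≈ 1.31 in

Break the section into simple shapes (no overlaps), measuring from the bottom-left corner of the bounding box.
Flange: 3.6 × 0.65, A = 2.34 in², y = 3.925 in, Ī = 0.082388 in⁴.
Web: 0.7 × 3.6, A = 2.52 in², y = 1.8 in, Ī = 2.7216 in⁴.
Centroid: ȳ = ΣA·y / ΣA = 2.8231 in.
Transfer each piece to the centroidal x-axis using Ī + A·d² with d = y − 2.8231:
  flange: d = 1.1019 in → contributes +2.9233 in⁴
  web: d = -1.0231 in → contributes +5.3596 in⁴
Total I = 8.2829 in⁴.
Radius of gyration: k = √(I/A) = √(8.2829 / 4.86) = 1.3055 in.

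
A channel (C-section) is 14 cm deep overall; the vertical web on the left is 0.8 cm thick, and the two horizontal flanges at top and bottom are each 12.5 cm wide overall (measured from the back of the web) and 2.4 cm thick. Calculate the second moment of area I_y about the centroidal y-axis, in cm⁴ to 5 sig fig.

I_y ≈ 1006.0 cm⁴

Treat the section as a set of non-overlapping primitives; coordinates are from the bounding-box lower-left.
Web: 0.8 × 14, A = 11.2 cm², x = 0.4 cm, Ī = 0.5973333 cm⁴.
Top flange (beyond web): 11.7 × 2.4, A = 28.08 cm², x = 6.65 cm, Ī = 320.3226 cm⁴.
Bottom flange (beyond web): 11.7 × 2.4, A = 28.08 cm², x = 6.65 cm, Ī = 320.3226 cm⁴.
Centroid: x̄ = ΣA·x / ΣA = 5.610808 cm.
Transfer each piece to the centroidal y-axis using Ī + A·d² with d = x − 5.610808:
  web: d = -5.210808 cm → contributes +304.7055 cm⁴
  top flange (beyond web): d = 1.039192 cm → contributes +350.6468 cm⁴
  bottom flange (beyond web): d = 1.039192 cm → contributes +350.6468 cm⁴
Total I = 1005.999 cm⁴.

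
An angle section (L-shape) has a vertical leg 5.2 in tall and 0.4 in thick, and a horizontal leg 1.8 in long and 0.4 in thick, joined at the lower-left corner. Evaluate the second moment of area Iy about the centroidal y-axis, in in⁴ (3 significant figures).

Iy ≈ 0.477 in⁴

Break the section into simple shapes (no overlaps), measuring from the bottom-left corner of the bounding box.
Vertical leg: 0.4 × 5.2, A = 2.08 in², x = 0.2 in, Ī = 0.027733 in⁴.
Horizontal leg (remainder): 1.4 × 0.4, A = 0.56 in², x = 1.1 in, Ī = 0.091467 in⁴.
Centroid: x̄ = ΣA·x / ΣA = 0.39091 in.
Transfer each piece to the centroidal y-axis using Ī + A·d² with d = x − 0.39091:
  vertical leg: d = -0.19091 in → contributes +0.10354 in⁴
  horizontal leg (remainder): d = 0.70909 in → contributes +0.37304 in⁴
Total I = 0.47658 in⁴.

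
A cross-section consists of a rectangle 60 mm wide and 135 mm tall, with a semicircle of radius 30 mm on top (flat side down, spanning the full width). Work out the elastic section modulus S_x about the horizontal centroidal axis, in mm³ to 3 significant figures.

S_x ≈ 2.35 × 10⁵ mm³

Break the section into simple shapes (no overlaps), measuring from the bottom-left corner of the bounding box.
Rectangular body: 60 × 135, A = 8 100 mm², y = 67.5 mm, Ī = 12 301 875 mm⁴.
Semicircular cap: semicircle r = 30, A = 1413.7 mm², y = 147.73 mm, Ī = 88 903 mm⁴.
Centroid: ȳ = ΣA·y / ΣA = 79.422 mm.
Transfer each piece to the horizontal centroidal axis using Ī + A·d² with d = y − 79.422:
  rectangular body: d = -11.922 mm → contributes +13 453 229 mm⁴
  semicircular cap: d = 68.31 mm → contributes +6 685 676 mm⁴
Total I = 20 138 905 mm⁴.
Extreme fibre distance c = 85.578 mm; S = I/c = 235 329 mm³.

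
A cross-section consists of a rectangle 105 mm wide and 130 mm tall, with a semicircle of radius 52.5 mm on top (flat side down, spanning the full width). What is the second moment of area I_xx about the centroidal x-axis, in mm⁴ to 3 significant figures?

I_xx ≈ 4.51 × 10⁷ mm⁴

Decompose the section into non-overlapping parts with the origin at the bottom-left of its bounding rectangle.
Rectangular body: 105 × 130, A = 13 650 mm², y = 65 mm, Ī = 19 223 750 mm⁴.
Semicircular cap: semicircle r = 52.5, A = 4329.5 mm², y = 152.28 mm, Ī = 833 814 mm⁴.
Centroid: ȳ = ΣA·y / ΣA = 86.018 mm.
Transfer each piece to the centroidal x-axis using Ī + A·d² with d = y − 86.018:
  rectangular body: d = -21.018 mm → contributes +25 253 515 mm⁴
  semicircular cap: d = 66.264 mm → contributes +19 844 357 mm⁴
Total I = 45 097 872 mm⁴.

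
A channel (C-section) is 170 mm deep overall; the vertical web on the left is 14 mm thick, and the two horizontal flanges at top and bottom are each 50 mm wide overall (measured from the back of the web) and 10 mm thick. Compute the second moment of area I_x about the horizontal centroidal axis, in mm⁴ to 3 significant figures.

Split into non-overlapping primitives; take the origin at the lower-left of the bounding box.
Web: 14 × 170, A = 2 380 mm², y = 85 mm, Ī = 5 731 833 mm⁴.
Top flange (beyond web): 36 × 10, A = 360 mm², y = 165 mm, Ī = 3 000 mm⁴.
Bottom flange (beyond web): 36 × 10, A = 360 mm², y = 5 mm, Ī = 3 000 mm⁴.
By symmetry the centroid is at mid-height, ȳ = 85 mm.
Transfer each piece to the horizontal centroidal axis using Ī + A·d² with d = y − 85:
  web: d = 0 mm → contributes +5 731 833 mm⁴
  top flange (beyond web): d = 80 mm → contributes +2 307 000 mm⁴
  bottom flange (beyond web): d = -80 mm → contributes +2 307 000 mm⁴
Total I = 10 345 833 mm⁴.

I_x ≈ 1.03 × 10⁷ mm⁴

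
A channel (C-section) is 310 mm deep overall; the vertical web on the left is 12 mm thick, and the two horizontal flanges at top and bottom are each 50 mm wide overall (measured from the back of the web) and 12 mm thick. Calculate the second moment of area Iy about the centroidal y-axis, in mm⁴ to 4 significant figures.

Break the section into simple shapes (no overlaps), measuring from the bottom-left corner of the bounding box.
Web: 12 × 310, A = 3 720 mm², x = 6 mm, Ī = 44 640 mm⁴.
Top flange (beyond web): 38 × 12, A = 456 mm², x = 31 mm, Ī = 54 872 mm⁴.
Bottom flange (beyond web): 38 × 12, A = 456 mm², x = 31 mm, Ī = 54 872 mm⁴.
Centroid: x̄ = ΣA·x / ΣA = 10.9223 mm.
Transfer each piece to the centroidal y-axis using Ī + A·d² with d = x − 10.9223:
  web: d = -4.92228 mm → contributes +134 771 mm⁴
  top flange (beyond web): d = 20.0777 mm → contributes +238 692 mm⁴
  bottom flange (beyond web): d = 20.0777 mm → contributes +238 692 mm⁴
Total I = 612 156 mm⁴.

Iy ≈ 6.122 × 10⁵ mm⁴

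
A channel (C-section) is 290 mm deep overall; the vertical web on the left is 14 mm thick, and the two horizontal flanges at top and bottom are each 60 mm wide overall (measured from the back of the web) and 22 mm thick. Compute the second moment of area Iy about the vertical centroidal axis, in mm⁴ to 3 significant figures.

Break the section into simple shapes (no overlaps), measuring from the bottom-left corner of the bounding box.
Web: 14 × 290, A = 4 060 mm², x = 7 mm, Ī = 66 313 mm⁴.
Top flange (beyond web): 46 × 22, A = 1 012 mm², x = 37 mm, Ī = 178 449 mm⁴.
Bottom flange (beyond web): 46 × 22, A = 1 012 mm², x = 37 mm, Ī = 178 449 mm⁴.
Centroid: x̄ = ΣA·x / ΣA = 16.98 mm.
Transfer each piece to the vertical centroidal axis using Ī + A·d² with d = x − 16.98:
  web: d = -9.9803 mm → contributes +470 713 mm⁴
  top flange (beyond web): d = 20.02 mm → contributes +584 048 mm⁴
  bottom flange (beyond web): d = 20.02 mm → contributes +584 048 mm⁴
Total I = 1 638 810 mm⁴.

Iy ≈ 1.64 × 10⁶ mm⁴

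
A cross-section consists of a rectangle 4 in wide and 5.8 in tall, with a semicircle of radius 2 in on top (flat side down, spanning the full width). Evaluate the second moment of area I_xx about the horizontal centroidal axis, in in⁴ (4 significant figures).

Treat the section as a set of non-overlapping primitives; coordinates are from the bounding-box lower-left.
Rectangular body: 4 × 5.8, A = 23.2 in², y = 2.9 in, Ī = 65.0373 in⁴.
Semicircular cap: semicircle r = 2, A = 6.28319 in², y = 6.64883 in, Ī = 1.75611 in⁴.
Centroid: ȳ = ΣA·y / ΣA = 3.69892 in.
Transfer each piece to the horizontal centroidal axis using Ī + A·d² with d = y − 3.69892:
  rectangular body: d = -0.798915 in → contributes +79.8451 in⁴
  semicircular cap: d = 2.94991 in → contributes +56.4322 in⁴
Total I = 136.277 in⁴.

I_xx ≈ 136.3 in⁴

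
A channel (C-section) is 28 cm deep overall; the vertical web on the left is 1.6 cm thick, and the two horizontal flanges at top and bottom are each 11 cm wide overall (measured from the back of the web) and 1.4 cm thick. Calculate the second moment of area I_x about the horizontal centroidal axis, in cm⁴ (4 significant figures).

Decompose the section into non-overlapping parts with the origin at the bottom-left of its bounding rectangle.
Web: 1.6 × 28, A = 44.8 cm², y = 14 cm, Ī = 2926.93 cm⁴.
Top flange (beyond web): 9.4 × 1.4, A = 13.16 cm², y = 27.3 cm, Ī = 2.14947 cm⁴.
Bottom flange (beyond web): 9.4 × 1.4, A = 13.16 cm², y = 0.7 cm, Ī = 2.14947 cm⁴.
By symmetry the centroid is at mid-height, ȳ = 14 cm.
Transfer each piece to the horizontal centroidal axis using Ī + A·d² with d = y − 14:
  web: d = 0 cm → contributes +2926.93 cm⁴
  top flange (beyond web): d = 13.3 cm → contributes +2330.02 cm⁴
  bottom flange (beyond web): d = -13.3 cm → contributes +2330.02 cm⁴
Total I = 7586.98 cm⁴.

I_x ≈ 7587 cm⁴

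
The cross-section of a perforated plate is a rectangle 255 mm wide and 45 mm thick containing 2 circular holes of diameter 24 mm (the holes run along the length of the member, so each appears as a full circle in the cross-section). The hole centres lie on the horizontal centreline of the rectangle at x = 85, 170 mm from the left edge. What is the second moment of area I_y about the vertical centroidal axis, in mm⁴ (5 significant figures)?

I_y ≈ 6.0513 × 10⁷ mm⁴

Treat the section as a set of non-overlapping primitives; coordinates are from the bounding-box lower-left.
Plate: 255 × 45, A = 11 475 mm², x = 127.5 mm, Ī = 62 180 156 mm⁴.
Hole 1 (subtracted): ⌀24, A = 452.3893 mm², x = 85 mm, Ī = 16286.02 mm⁴.
Hole 2 (subtracted): ⌀24, A = 452.3893 mm², x = 170 mm, Ī = 16286.02 mm⁴.
By symmetry the centroid is at mid-width, x̄ = 127.5 mm.
Transfer each piece to the vertical centroidal axis using Ī + A·d² with d = x − 127.5:
  plate: d = 0 mm → contributes +62 180 156 mm⁴
  hole 1: d = -42.5 mm → contributes −833414.3 mm⁴
  hole 2: d = 42.5 mm → contributes −833414.3 mm⁴
Total I = 60 513 328 mm⁴.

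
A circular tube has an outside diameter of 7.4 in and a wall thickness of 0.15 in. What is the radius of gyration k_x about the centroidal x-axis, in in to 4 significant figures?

Split into non-overlapping primitives; take the origin at the lower-left of the bounding box.
Outer circle: ⌀7.4, A = 43.0084 in², y = 3.7 in, Ī = 147.196 in⁴.
Bore (subtracted): ⌀7.1, A = 39.5919 in², y = 3.7 in, Ī = 124.739 in⁴.
By symmetry the centroid is at mid-height, ȳ = 3.7 in.
All pieces are centred on the centroidal x-axis, so I = ΣĪ (holes subtracted) = 22.457 in⁴.
Radius of gyration: k = √(I/A) = √(22.457 / 3.41648) = 2.56381 in.

k_x ≈ 2.564 in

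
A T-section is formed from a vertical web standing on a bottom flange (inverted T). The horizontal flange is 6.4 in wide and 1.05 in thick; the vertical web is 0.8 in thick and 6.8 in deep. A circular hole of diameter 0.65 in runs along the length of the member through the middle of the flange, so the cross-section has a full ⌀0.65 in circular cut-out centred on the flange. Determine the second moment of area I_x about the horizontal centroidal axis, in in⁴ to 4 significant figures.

Break the section into simple shapes (no overlaps), measuring from the bottom-left corner of the bounding box.
Flange: 6.4 × 1.05, A = 6.72 in², y = 0.525 in, Ī = 0.6174 in⁴.
Web: 0.8 × 6.8, A = 5.44 in², y = 4.45 in, Ī = 20.9621 in⁴.
Hole (subtracted): ⌀0.65, A = 0.331831 in², y = 0.525 in, Ī = 0.00876241 in⁴.
Centroid: ȳ = ΣA·y / ΣA = 2.33018 in.
Transfer each piece to the horizontal centroidal axis using Ī + A·d² with d = y − 2.33018:
  flange: d = -1.80518 in → contributes +22.5157 in⁴
  web: d = 2.11982 in → contributes +45.4075 in⁴
  hole: d = -1.80518 in → contributes −1.09009 in⁴
Total I = 66.8331 in⁴.

I_x ≈ 66.83 in⁴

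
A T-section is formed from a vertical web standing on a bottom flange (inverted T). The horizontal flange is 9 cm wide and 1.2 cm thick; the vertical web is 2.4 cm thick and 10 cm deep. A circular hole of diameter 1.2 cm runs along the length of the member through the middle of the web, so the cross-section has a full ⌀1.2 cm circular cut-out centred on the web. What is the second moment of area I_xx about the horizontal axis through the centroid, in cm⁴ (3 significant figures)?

I_xx ≈ 431 cm⁴

Split into non-overlapping primitives; take the origin at the lower-left of the bounding box.
Flange: 9 × 1.2, A = 10.8 cm², y = 0.6 cm, Ī = 1.296 cm⁴.
Web: 2.4 × 10, A = 24 cm², y = 6.2 cm, Ī = 200 cm⁴.
Hole (subtracted): ⌀1.2, A = 1.131 cm², y = 6.2 cm, Ī = 0.10179 cm⁴.
Centroid: ȳ = ΣA·y / ΣA = 4.4037 cm.
Transfer each piece to the horizontal axis through the centroid using Ī + A·d² with d = y − 4.4037:
  flange: d = -3.8037 cm → contributes +157.55 cm⁴
  web: d = 1.7963 cm → contributes +277.44 cm⁴
  hole: d = 1.7963 cm → contributes −3.7511 cm⁴
Total I = 431.24 cm⁴.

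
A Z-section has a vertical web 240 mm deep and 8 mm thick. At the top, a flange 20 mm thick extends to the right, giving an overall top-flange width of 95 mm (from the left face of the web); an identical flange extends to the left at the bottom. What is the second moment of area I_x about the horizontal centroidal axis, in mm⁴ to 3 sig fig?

I_x ≈ 5.14 × 10⁷ mm⁴

Split into non-overlapping primitives; take the origin at the lower-left of the bounding box.
Web: 8 × 240, A = 1 920 mm², y = 120 mm, Ī = 9 216 000 mm⁴.
Top flange (beyond web): 87 × 20, A = 1 740 mm², y = 230 mm, Ī = 58 000 mm⁴.
Bottom flange (beyond web): 87 × 20, A = 1 740 mm², y = 10 mm, Ī = 58 000 mm⁴.
Centroid: ȳ = ΣA·y / ΣA = 120 mm.
Transfer each piece to the horizontal centroidal axis using Ī + A·d² with d = y − 120:
  web: d = 0 mm → contributes +9 216 000 mm⁴
  top flange (beyond web): d = 110 mm → contributes +21 112 000 mm⁴
  bottom flange (beyond web): d = -110 mm → contributes +21 112 000 mm⁴
Total I = 51 440 000 mm⁴.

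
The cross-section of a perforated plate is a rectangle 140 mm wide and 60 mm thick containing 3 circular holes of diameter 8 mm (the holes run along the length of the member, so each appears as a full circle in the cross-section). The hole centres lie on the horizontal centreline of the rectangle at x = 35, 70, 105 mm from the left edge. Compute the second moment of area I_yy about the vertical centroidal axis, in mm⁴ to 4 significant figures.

Break the section into simple shapes (no overlaps), measuring from the bottom-left corner of the bounding box.
Plate: 140 × 60, A = 8 400 mm², x = 70 mm, Ī = 13 720 000 mm⁴.
Hole 1 (subtracted): ⌀8, A = 50.2655 mm², x = 35 mm, Ī = 201.062 mm⁴.
Hole 2 (subtracted): ⌀8, A = 50.2655 mm², x = 70 mm, Ī = 201.062 mm⁴.
Hole 3 (subtracted): ⌀8, A = 50.2655 mm², x = 105 mm, Ī = 201.062 mm⁴.
By symmetry the centroid is at mid-width, x̄ = 70 mm.
Transfer each piece to the vertical centroidal axis using Ī + A·d² with d = x − 70:
  plate: d = 0 mm → contributes +13 720 000 mm⁴
  hole 1: d = -35 mm → contributes −61776.3 mm⁴
  hole 2: d = 0 mm → contributes −201.062 mm⁴
  hole 3: d = 35 mm → contributes −61776.3 mm⁴
Total I = 13 596 246 mm⁴.

I_yy ≈ 1.360 × 10⁷ mm⁴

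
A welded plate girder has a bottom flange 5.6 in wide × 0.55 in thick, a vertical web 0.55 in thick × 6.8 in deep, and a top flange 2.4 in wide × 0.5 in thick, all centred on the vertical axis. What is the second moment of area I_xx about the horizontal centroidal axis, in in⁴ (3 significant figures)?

Split into non-overlapping primitives; take the origin at the lower-left of the bounding box.
Bottom plate: 5.6 × 0.55, A = 3.08 in², y = 0.275 in, Ī = 0.077642 in⁴.
Web plate: 0.55 × 6.8, A = 3.74 in², y = 3.95 in, Ī = 14.411 in⁴.
Top plate: 2.4 × 0.5, A = 1.2 in², y = 7.6 in, Ī = 0.025 in⁴.
Centroid: ȳ = ΣA·y / ΣA = 3.0848 in.
Transfer each piece to the horizontal centroidal axis using Ī + A·d² with d = y − 3.0848:
  bottom plate: d = -2.8098 in → contributes +24.394 in⁴
  web plate: d = 0.86521 in → contributes +17.211 in⁴
  top plate: d = 4.5152 in → contributes +24.49 in⁴
Total I = 66.095 in⁴.

I_xx ≈ 66.1 in⁴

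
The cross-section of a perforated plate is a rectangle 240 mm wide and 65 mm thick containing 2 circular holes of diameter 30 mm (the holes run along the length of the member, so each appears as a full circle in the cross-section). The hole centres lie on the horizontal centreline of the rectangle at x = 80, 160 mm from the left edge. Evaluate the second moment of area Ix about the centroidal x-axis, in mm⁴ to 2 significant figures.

Treat the section as a set of non-overlapping primitives; coordinates are from the bounding-box lower-left.
Plate: 240 × 65, A = 15 600 mm², y = 32.5 mm, Ī = 5 492 500 mm⁴.
Hole 1 (subtracted): ⌀30, A = 706.9 mm², y = 32.5 mm, Ī = 39 761 mm⁴.
Hole 2 (subtracted): ⌀30, A = 706.9 mm², y = 32.5 mm, Ī = 39 761 mm⁴.
By symmetry the centroid is at mid-height, ȳ = 32.5 mm.
All pieces are centred on the centroidal x-axis, so I = ΣĪ (holes subtracted) = 5 412 978 mm⁴.

Ix ≈ 5.4 × 10⁶ mm⁴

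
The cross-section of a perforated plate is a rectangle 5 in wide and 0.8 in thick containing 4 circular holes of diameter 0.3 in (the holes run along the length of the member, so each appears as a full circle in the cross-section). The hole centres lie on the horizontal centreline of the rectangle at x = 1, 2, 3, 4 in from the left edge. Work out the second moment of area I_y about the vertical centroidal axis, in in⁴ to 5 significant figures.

Break the section into simple shapes (no overlaps), measuring from the bottom-left corner of the bounding box.
Plate: 5 × 0.8, A = 4 in², x = 2.5 in, Ī = 8.333333 in⁴.
Hole 1 (subtracted): ⌀0.3, A = 0.07068583 in², x = 1 in, Ī = 0.0003976078 in⁴.
Hole 2 (subtracted): ⌀0.3, A = 0.07068583 in², x = 2 in, Ī = 0.0003976078 in⁴.
Hole 3 (subtracted): ⌀0.3, A = 0.07068583 in², x = 3 in, Ī = 0.0003976078 in⁴.
Hole 4 (subtracted): ⌀0.3, A = 0.07068583 in², x = 4 in, Ī = 0.0003976078 in⁴.
By symmetry the centroid is at mid-width, x̄ = 2.5 in.
Transfer each piece to the vertical centroidal axis using Ī + A·d² with d = x − 2.5:
  plate: d = 0 in → contributes +8.333333 in⁴
  hole 1: d = -1.5 in → contributes −0.1594407 in⁴
  hole 2: d = -0.5 in → contributes −0.01806907 in⁴
  hole 3: d = 0.5 in → contributes −0.01806907 in⁴
  hole 4: d = 1.5 in → contributes −0.1594407 in⁴
Total I = 7.978314 in⁴.

I_y ≈ 7.9783 in⁴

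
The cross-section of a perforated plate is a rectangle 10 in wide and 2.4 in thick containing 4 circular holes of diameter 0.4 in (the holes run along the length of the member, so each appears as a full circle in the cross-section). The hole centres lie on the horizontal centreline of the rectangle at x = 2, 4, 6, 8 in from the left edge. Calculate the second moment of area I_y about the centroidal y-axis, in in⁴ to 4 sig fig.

I_y ≈ 197.5 in⁴

Split into non-overlapping primitives; take the origin at the lower-left of the bounding box.
Plate: 10 × 2.4, A = 24 in², x = 5 in, Ī = 200 in⁴.
Hole 1 (subtracted): ⌀0.4, A = 0.125664 in², x = 2 in, Ī = 0.00125664 in⁴.
Hole 2 (subtracted): ⌀0.4, A = 0.125664 in², x = 4 in, Ī = 0.00125664 in⁴.
Hole 3 (subtracted): ⌀0.4, A = 0.125664 in², x = 6 in, Ī = 0.00125664 in⁴.
Hole 4 (subtracted): ⌀0.4, A = 0.125664 in², x = 8 in, Ī = 0.00125664 in⁴.
By symmetry the centroid is at mid-width, x̄ = 5 in.
Transfer each piece to the centroidal y-axis using Ī + A·d² with d = x − 5:
  plate: d = 0 in → contributes +200 in⁴
  hole 1: d = -3 in → contributes −1.13223 in⁴
  hole 2: d = -1 in → contributes −0.12692 in⁴
  hole 3: d = 1 in → contributes −0.12692 in⁴
  hole 4: d = 3 in → contributes −1.13223 in⁴
Total I = 197.482 in⁴.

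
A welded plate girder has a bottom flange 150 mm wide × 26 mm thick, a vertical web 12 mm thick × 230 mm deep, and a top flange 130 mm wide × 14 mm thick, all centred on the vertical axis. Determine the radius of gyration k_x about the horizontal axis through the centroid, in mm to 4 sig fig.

k_x ≈ 105.5 mm

Break the section into simple shapes (no overlaps), measuring from the bottom-left corner of the bounding box.
Bottom plate: 150 × 26, A = 3 900 mm², y = 13 mm, Ī = 219 700 mm⁴.
Web plate: 12 × 230, A = 2 760 mm², y = 141 mm, Ī = 12 167 000 mm⁴.
Top plate: 130 × 14, A = 1 820 mm², y = 263 mm, Ī = 29726.7 mm⁴.
Centroid: ȳ = ΣA·y / ΣA = 108.316 mm.
Transfer each piece to the horizontal axis through the centroid using Ī + A·d² with d = y − 108.316:
  bottom plate: d = -95.316 mm → contributes +35 651 773 mm⁴
  web plate: d = 32.684 mm → contributes +15 115 346 mm⁴
  top plate: d = 154.684 mm → contributes +43 577 100 mm⁴
Total I = 94 344 220 mm⁴.
Radius of gyration: k = √(I/A) = √(94 344 220 / 8 480) = 105.477 mm.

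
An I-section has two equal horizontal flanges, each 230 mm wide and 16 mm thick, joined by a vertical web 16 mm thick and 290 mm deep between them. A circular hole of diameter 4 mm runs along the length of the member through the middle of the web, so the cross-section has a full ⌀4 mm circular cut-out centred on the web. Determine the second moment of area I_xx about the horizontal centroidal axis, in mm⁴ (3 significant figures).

I_xx ≈ 2.05 × 10⁸ mm⁴

Treat the section as a set of non-overlapping primitives; coordinates are from the bounding-box lower-left.
Bottom flange: 230 × 16, A = 3 680 mm², y = 8 mm, Ī = 78 507 mm⁴.
Web: 16 × 290, A = 4 640 mm², y = 161 mm, Ī = 32 518 667 mm⁴.
Top flange: 230 × 16, A = 3 680 mm², y = 314 mm, Ī = 78 507 mm⁴.
Hole (subtracted): ⌀4, A = 12.566 mm², y = 161 mm, Ī = 12.566 mm⁴.
By symmetry the centroid is at mid-height, ȳ = 161 mm.
Transfer each piece to the horizontal centroidal axis using Ī + A·d² with d = y − 161:
  bottom flange: d = -153 mm → contributes +86 223 627 mm⁴
  web: d = 0 mm → contributes +32 518 667 mm⁴
  top flange: d = 153 mm → contributes +86 223 627 mm⁴
  hole: d = 0 mm → contributes −12.566 mm⁴
Total I = 204 965 907 mm⁴.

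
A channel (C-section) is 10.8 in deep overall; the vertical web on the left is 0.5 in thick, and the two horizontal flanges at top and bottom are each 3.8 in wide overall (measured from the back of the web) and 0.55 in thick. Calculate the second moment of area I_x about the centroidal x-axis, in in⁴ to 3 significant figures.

I_x ≈ 148 in⁴

Decompose the section into non-overlapping parts with the origin at the bottom-left of its bounding rectangle.
Web: 0.5 × 10.8, A = 5.4 in², y = 5.4 in, Ī = 52.488 in⁴.
Top flange (beyond web): 3.3 × 0.55, A = 1.815 in², y = 10.525 in, Ī = 0.045753 in⁴.
Bottom flange (beyond web): 3.3 × 0.55, A = 1.815 in², y = 0.275 in, Ī = 0.045753 in⁴.
By symmetry the centroid is at mid-height, ȳ = 5.4 in.
Transfer each piece to the centroidal x-axis using Ī + A·d² with d = y − 5.4:
  web: d = 0 in → contributes +52.488 in⁴
  top flange (beyond web): d = 5.125 in → contributes +47.718 in⁴
  bottom flange (beyond web): d = -5.125 in → contributes +47.718 in⁴
Total I = 147.92 in⁴.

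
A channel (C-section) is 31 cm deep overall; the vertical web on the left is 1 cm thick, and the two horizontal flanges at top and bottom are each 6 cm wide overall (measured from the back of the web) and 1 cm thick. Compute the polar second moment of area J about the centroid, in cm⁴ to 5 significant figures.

J ≈ 4824.9 cm⁴

Split into non-overlapping primitives; take the origin at the lower-left of the bounding box.
Web: 1 × 31, A = 31 cm², y = 15.5 cm, Ī = 2482.583 cm⁴.
Top flange (beyond web): 5 × 1, A = 5 cm², y = 30.5 cm, Ī = 0.4166667 cm⁴.
Bottom flange (beyond web): 5 × 1, A = 5 cm², y = 0.5 cm, Ī = 0.4166667 cm⁴.
By symmetry the centroid is at mid-height, ȳ = 15.5 cm.
Transfer each piece to the centroidal x-axis using Ī + A·d² with d = y − 15.5:
  web: d = 0 cm → contributes +2482.583 cm⁴
  top flange (beyond web): d = 15 cm → contributes +1125.417 cm⁴
  bottom flange (beyond web): d = -15 cm → contributes +1125.417 cm⁴
Total I = 4733.417 cm⁴.
For the y-axis: x̄ = 1.231707 cm.
Repeating about the centroidal y-axis gives I_y = 91.46545 cm⁴.
Polar second moment: J = I_x + I_y = 4824.882 cm⁴.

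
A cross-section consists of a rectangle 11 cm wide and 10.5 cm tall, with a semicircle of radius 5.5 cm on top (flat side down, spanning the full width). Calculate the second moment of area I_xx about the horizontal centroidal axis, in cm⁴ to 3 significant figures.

Decompose the section into non-overlapping parts with the origin at the bottom-left of its bounding rectangle.
Rectangular body: 11 × 10.5, A = 115.5 cm², y = 5.25 cm, Ī = 1061.2 cm⁴.
Semicircular cap: semicircle r = 5.5, A = 47.517 cm², y = 12.834 cm, Ī = 100.43 cm⁴.
Centroid: ȳ = ΣA·y / ΣA = 7.4607 cm.
Transfer each piece to the horizontal centroidal axis using Ī + A·d² with d = y − 7.4607:
  rectangular body: d = -2.2107 cm → contributes +1625.6 cm⁴
  semicircular cap: d = 5.3736 cm → contributes +1472.5 cm⁴
Total I = 3098.1 cm⁴.

I_xx ≈ 3100 cm⁴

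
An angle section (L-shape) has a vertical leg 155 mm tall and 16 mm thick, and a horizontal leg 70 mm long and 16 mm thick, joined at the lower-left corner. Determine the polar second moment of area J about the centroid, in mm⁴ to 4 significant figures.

Treat the section as a set of non-overlapping primitives; coordinates are from the bounding-box lower-left.
Vertical leg: 16 × 155, A = 2 480 mm², y = 77.5 mm, Ī = 4 965 167 mm⁴.
Horizontal leg (remainder): 54 × 16, A = 864 mm², y = 8 mm, Ī = 18 432 mm⁴.
Centroid: ȳ = ΣA·y / ΣA = 59.5431 mm.
Transfer each piece to the centroidal x-axis using Ī + A·d² with d = y − 59.5431:
  vertical leg: d = 17.9569 mm → contributes +5 764 847 mm⁴
  horizontal leg (remainder): d = -51.5431 mm → contributes +2 313 810 mm⁴
Total I = 8 078 656 mm⁴.
For the y-axis: x̄ = 17.0431 mm.
Repeating about the centroidal y-axis gives I_y = 1 047 796 mm⁴.
Polar second moment: J = I_x + I_y = 9 126 453 mm⁴.

J ≈ 9.126 × 10⁶ mm⁴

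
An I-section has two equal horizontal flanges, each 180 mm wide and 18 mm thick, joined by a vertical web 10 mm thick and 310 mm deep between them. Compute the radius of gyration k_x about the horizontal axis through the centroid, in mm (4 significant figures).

Treat the section as a set of non-overlapping primitives; coordinates are from the bounding-box lower-left.
Bottom flange: 180 × 18, A = 3 240 mm², y = 9 mm, Ī = 87 480 mm⁴.
Web: 10 × 310, A = 3 100 mm², y = 173 mm, Ī = 24 825 833 mm⁴.
Top flange: 180 × 18, A = 3 240 mm², y = 337 mm, Ī = 87 480 mm⁴.
By symmetry the centroid is at mid-height, ȳ = 173 mm.
Transfer each piece to the horizontal axis through the centroid using Ī + A·d² with d = y − 173:
  bottom flange: d = -164 mm → contributes +87 230 520 mm⁴
  web: d = 0 mm → contributes +24 825 833 mm⁴
  top flange: d = 164 mm → contributes +87 230 520 mm⁴
Total I = 199 286 873 mm⁴.
Radius of gyration: k = √(I/A) = √(199 286 873 / 9 580) = 144.23 mm.

k_x ≈ 144.2 mm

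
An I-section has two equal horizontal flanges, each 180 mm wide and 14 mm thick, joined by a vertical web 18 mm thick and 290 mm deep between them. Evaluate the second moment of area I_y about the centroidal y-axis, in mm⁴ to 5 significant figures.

Split into non-overlapping primitives; take the origin at the lower-left of the bounding box.
Bottom flange: 180 × 14, A = 2 520 mm², x = 90 mm, Ī = 6 804 000 mm⁴.
Web: 18 × 290, A = 5 220 mm², x = 90 mm, Ī = 140 940 mm⁴.
Top flange: 180 × 14, A = 2 520 mm², x = 90 mm, Ī = 6 804 000 mm⁴.
By symmetry the centroid is at mid-width, x̄ = 90 mm.
All pieces are centred on the centroidal y-axis, so I = ΣĪ = 13 748 940 mm⁴.

I_y ≈ 1.3749 × 10⁷ mm⁴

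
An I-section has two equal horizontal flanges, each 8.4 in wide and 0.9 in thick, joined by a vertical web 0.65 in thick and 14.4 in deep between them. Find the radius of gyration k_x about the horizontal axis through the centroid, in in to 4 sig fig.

k_x ≈ 6.542 in

Break the section into simple shapes (no overlaps), measuring from the bottom-left corner of the bounding box.
Bottom flange: 8.4 × 0.9, A = 7.56 in², y = 0.45 in, Ī = 0.5103 in⁴.
Web: 0.65 × 14.4, A = 9.36 in², y = 8.1 in, Ī = 161.741 in⁴.
Top flange: 8.4 × 0.9, A = 7.56 in², y = 15.75 in, Ī = 0.5103 in⁴.
By symmetry the centroid is at mid-height, ȳ = 8.1 in.
Transfer each piece to the horizontal axis through the centroid using Ī + A·d² with d = y − 8.1:
  bottom flange: d = -7.65 in → contributes +442.94 in⁴
  web: d = 0 in → contributes +161.741 in⁴
  top flange: d = 7.65 in → contributes +442.94 in⁴
Total I = 1047.62 in⁴.
Radius of gyration: k = √(I/A) = √(1047.62 / 24.48) = 6.54179 in.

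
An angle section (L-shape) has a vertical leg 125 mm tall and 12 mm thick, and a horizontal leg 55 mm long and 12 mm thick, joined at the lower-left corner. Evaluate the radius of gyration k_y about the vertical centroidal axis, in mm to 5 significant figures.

Split into non-overlapping primitives; take the origin at the lower-left of the bounding box.
Vertical leg: 12 × 125, A = 1 500 mm², x = 6 mm, Ī = 18 000 mm⁴.
Horizontal leg (remainder): 43 × 12, A = 516 mm², x = 33.5 mm, Ī = 79 507 mm⁴.
Centroid: x̄ = ΣA·x / ΣA = 13.03869 mm.
Transfer each piece to the vertical centroidal axis using Ī + A·d² with d = x − 13.03869:
  vertical leg: d = -7.03869 mm → contributes +92314.75 mm⁴
  horizontal leg (remainder): d = 20.46131 mm → contributes +295538.2 mm⁴
Total I = 387 853 mm⁴.
Radius of gyration: k = √(I/A) = √(387 853 / 2 016) = 13.87038 mm.

k_y ≈ 13.870 mm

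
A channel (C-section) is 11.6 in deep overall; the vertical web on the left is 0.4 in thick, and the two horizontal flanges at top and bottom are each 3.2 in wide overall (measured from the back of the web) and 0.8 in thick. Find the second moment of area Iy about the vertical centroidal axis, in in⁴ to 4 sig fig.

Iy ≈ 8.824 in⁴

Decompose the section into non-overlapping parts with the origin at the bottom-left of its bounding rectangle.
Web: 0.4 × 11.6, A = 4.64 in², x = 0.2 in, Ī = 0.0618667 in⁴.
Top flange (beyond web): 2.8 × 0.8, A = 2.24 in², x = 1.8 in, Ī = 1.46347 in⁴.
Bottom flange (beyond web): 2.8 × 0.8, A = 2.24 in², x = 1.8 in, Ī = 1.46347 in⁴.
Centroid: x̄ = ΣA·x / ΣA = 0.985965 in.
Transfer each piece to the vertical centroidal axis using Ī + A·d² with d = x − 0.985965:
  web: d = -0.785965 in → contributes +2.92818 in⁴
  top flange (beyond web): d = 0.814035 in → contributes +2.94781 in⁴
  bottom flange (beyond web): d = 0.814035 in → contributes +2.94781 in⁴
Total I = 8.8238 in⁴.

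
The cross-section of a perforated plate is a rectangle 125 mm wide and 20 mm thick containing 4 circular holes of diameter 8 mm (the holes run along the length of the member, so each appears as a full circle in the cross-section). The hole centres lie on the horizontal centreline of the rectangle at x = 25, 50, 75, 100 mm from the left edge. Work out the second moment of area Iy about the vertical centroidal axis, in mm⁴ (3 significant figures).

Treat the section as a set of non-overlapping primitives; coordinates are from the bounding-box lower-left.
Plate: 125 × 20, A = 2 500 mm², x = 62.5 mm, Ī = 3 255 208 mm⁴.
Hole 1 (subtracted): ⌀8, A = 50.265 mm², x = 25 mm, Ī = 201.06 mm⁴.
Hole 2 (subtracted): ⌀8, A = 50.265 mm², x = 50 mm, Ī = 201.06 mm⁴.
Hole 3 (subtracted): ⌀8, A = 50.265 mm², x = 75 mm, Ī = 201.06 mm⁴.
Hole 4 (subtracted): ⌀8, A = 50.265 mm², x = 100 mm, Ī = 201.06 mm⁴.
By symmetry the centroid is at mid-width, x̄ = 62.5 mm.
Transfer each piece to the vertical centroidal axis using Ī + A·d² with d = x − 62.5:
  plate: d = 0 mm → contributes +3 255 208 mm⁴
  hole 1: d = -37.5 mm → contributes −70 887 mm⁴
  hole 2: d = -12.5 mm → contributes −8 055 mm⁴
  hole 3: d = 12.5 mm → contributes −8 055 mm⁴
  hole 4: d = 37.5 mm → contributes −70 887 mm⁴
Total I = 3 097 324 mm⁴.

Iy ≈ 3.10 × 10⁶ mm⁴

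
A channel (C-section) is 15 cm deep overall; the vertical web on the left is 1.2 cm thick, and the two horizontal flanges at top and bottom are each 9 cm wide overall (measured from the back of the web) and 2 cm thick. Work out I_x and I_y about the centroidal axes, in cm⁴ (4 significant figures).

I_x ≈ 1666 cm⁴, I_y ≈ 391.5 cm⁴

Decompose the section into non-overlapping parts with the origin at the bottom-left of its bounding rectangle.
Web: 1.2 × 15, A = 18 cm², y = 7.5 cm, Ī = 337.5 cm⁴.
Top flange (beyond web): 7.8 × 2, A = 15.6 cm², y = 14 cm, Ī = 5.2 cm⁴.
Bottom flange (beyond web): 7.8 × 2, A = 15.6 cm², y = 1 cm, Ī = 5.2 cm⁴.
By symmetry the centroid is at mid-height, ȳ = 7.5 cm.
Transfer each piece to the centroidal x-axis using Ī + A·d² with d = y − 7.5:
  web: d = 0 cm → contributes +337.5 cm⁴
  top flange (beyond web): d = 6.5 cm → contributes +664.3 cm⁴
  bottom flange (beyond web): d = -6.5 cm → contributes +664.3 cm⁴
Total I = 1666.1 cm⁴.
For the y-axis: x̄ = 3.45366 cm.
Repeating about the centroidal y-axis gives I_y = 391.49 cm⁴.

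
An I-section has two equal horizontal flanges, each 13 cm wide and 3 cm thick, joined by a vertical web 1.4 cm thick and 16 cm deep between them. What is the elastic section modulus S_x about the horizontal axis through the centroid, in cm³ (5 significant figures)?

Treat the section as a set of non-overlapping primitives; coordinates are from the bounding-box lower-left.
Bottom flange: 13 × 3, A = 39 cm², y = 1.5 cm, Ī = 29.25 cm⁴.
Web: 1.4 × 16, A = 22.4 cm², y = 11 cm, Ī = 477.8667 cm⁴.
Top flange: 13 × 3, A = 39 cm², y = 20.5 cm, Ī = 29.25 cm⁴.
By symmetry the centroid is at mid-height, ȳ = 11 cm.
Transfer each piece to the horizontal axis through the centroid using Ī + A·d² with d = y − 11:
  bottom flange: d = -9.5 cm → contributes +3 549 cm⁴
  web: d = 0 cm → contributes +477.8667 cm⁴
  top flange: d = 9.5 cm → contributes +3 549 cm⁴
Total I = 7575.867 cm⁴.
Extreme fibre distance c = 11 cm; S = I/c = 688.7152 cm³.

S_x ≈ 688.72 cm³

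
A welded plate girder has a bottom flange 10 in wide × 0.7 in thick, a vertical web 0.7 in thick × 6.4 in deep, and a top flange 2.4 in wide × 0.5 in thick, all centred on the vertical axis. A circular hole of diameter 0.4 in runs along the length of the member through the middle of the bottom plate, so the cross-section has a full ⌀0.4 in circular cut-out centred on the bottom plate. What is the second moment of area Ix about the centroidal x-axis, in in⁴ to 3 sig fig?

Ix ≈ 83.8 in⁴

Decompose the section into non-overlapping parts with the origin at the bottom-left of its bounding rectangle.
Bottom plate: 10 × 0.7, A = 7 in², y = 0.35 in, Ī = 0.28583 in⁴.
Web plate: 0.7 × 6.4, A = 4.48 in², y = 3.9 in, Ī = 15.292 in⁴.
Top plate: 2.4 × 0.5, A = 1.2 in², y = 7.35 in, Ī = 0.025 in⁴.
Hole (subtracted): ⌀0.4, A = 0.12566 in², y = 0.35 in, Ī = 0.0012566 in⁴.
Centroid: ȳ = ΣA·y / ΣA = 2.2859 in.
Transfer each piece to the centroidal x-axis using Ī + A·d² with d = y − 2.2859:
  bottom plate: d = -1.9359 in → contributes +26.52 in⁴
  web plate: d = 1.6141 in → contributes +26.963 in⁴
  top plate: d = 5.0641 in → contributes +30.799 in⁴
  hole: d = -1.9359 in → contributes −0.47221 in⁴
Total I = 83.81 in⁴.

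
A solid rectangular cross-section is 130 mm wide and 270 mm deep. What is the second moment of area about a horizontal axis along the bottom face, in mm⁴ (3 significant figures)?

The section: 130 × 270, A = 35 100 mm², y = 135 mm, Ī = 213 232 500 mm⁴.
Transfer it to a horizontal axis along the bottom face using Ī + A·d² with d = y − 0:
  the section: d = 135 mm → contributes +852 930 000 mm⁴
Total I = 852 930 000 mm⁴.

I_base ≈ 8.53 × 10⁸ mm⁴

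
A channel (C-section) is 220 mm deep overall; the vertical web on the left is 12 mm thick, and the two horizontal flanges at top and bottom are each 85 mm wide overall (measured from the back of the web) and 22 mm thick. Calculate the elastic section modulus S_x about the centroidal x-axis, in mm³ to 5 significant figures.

Split into non-overlapping primitives; take the origin at the lower-left of the bounding box.
Web: 12 × 220, A = 2 640 mm², y = 110 mm, Ī = 10 648 000 mm⁴.
Top flange (beyond web): 73 × 22, A = 1 606 mm², y = 209 mm, Ī = 64775.33 mm⁴.
Bottom flange (beyond web): 73 × 22, A = 1 606 mm², y = 11 mm, Ī = 64775.33 mm⁴.
By symmetry the centroid is at mid-height, ȳ = 110 mm.
Transfer each piece to the centroidal x-axis using Ī + A·d² with d = y − 110:
  web: d = 0 mm → contributes +10 648 000 mm⁴
  top flange (beyond web): d = 99 mm → contributes +15 805 181 mm⁴
  bottom flange (beyond web): d = -99 mm → contributes +15 805 181 mm⁴
Total I = 42 258 363 mm⁴.
Extreme fibre distance c = 110 mm; S = I/c = 384166.9 mm³.

S_x ≈ 3.8417 × 10⁵ mm³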